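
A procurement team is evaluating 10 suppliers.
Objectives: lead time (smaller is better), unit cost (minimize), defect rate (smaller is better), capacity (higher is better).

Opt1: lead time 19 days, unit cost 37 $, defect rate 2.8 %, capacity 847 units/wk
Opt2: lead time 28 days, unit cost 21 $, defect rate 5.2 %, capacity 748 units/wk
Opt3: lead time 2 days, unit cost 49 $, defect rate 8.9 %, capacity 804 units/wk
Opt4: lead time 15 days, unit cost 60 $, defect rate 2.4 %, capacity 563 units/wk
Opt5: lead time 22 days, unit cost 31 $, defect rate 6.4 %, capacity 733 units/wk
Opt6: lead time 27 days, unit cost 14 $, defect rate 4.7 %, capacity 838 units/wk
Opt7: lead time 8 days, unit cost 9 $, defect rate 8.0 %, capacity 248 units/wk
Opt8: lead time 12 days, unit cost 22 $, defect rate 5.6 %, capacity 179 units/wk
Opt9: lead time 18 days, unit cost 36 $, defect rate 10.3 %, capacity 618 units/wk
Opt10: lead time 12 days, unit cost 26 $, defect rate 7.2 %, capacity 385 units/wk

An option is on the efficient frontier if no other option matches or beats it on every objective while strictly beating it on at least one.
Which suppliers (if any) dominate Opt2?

Opt6

Opt6: lead time 27≤28, unit cost 14≤21, defect rate 4.7≤5.2, capacity 838≥748 — dominates Opt2.
Others (Opt1, Opt3, Opt4, Opt5, Opt7, Opt8, Opt9, Opt10) are each worse than Opt2 on at least one objective.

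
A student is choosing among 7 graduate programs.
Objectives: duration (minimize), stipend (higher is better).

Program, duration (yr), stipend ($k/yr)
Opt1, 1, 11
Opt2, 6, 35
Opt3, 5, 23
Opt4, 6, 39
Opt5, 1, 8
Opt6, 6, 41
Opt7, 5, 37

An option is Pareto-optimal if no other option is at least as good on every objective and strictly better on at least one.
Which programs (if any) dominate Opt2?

Opt4: duration 6≤6, stipend 39≥35 — dominates Opt2.
Opt6: duration 6≤6, stipend 41≥35 — dominates Opt2.
Opt7: duration 5≤6, stipend 37≥35 — dominates Opt2.
Others (Opt1, Opt3, Opt5) are each worse than Opt2 on at least one objective.

Opt4, Opt6, Opt7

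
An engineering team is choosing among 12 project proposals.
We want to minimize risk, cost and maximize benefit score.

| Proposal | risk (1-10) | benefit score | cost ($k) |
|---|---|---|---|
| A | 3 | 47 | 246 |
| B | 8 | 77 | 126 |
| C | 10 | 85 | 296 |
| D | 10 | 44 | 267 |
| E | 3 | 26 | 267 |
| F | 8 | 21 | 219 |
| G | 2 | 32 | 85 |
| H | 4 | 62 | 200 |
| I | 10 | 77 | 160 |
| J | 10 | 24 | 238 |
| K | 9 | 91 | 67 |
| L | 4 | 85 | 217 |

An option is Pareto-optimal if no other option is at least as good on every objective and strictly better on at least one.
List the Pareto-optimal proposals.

A, B, G, H, K, L

A: not dominated.
B: not dominated.
C: dominated by K (risk 9≤10, benefit score 91≥85, cost 67≤296).
D: dominated by A (risk 3≤10, benefit score 47≥44, cost 246≤267).
E: dominated by A (risk 3≤3, benefit score 47≥26, cost 246≤267).
F: dominated by B (risk 8≤8, benefit score 77≥21, cost 126≤219).
G: not dominated (best risk).
H: not dominated.
I: dominated by B (risk 8≤10, benefit score 77≥77, cost 126≤160).
J: dominated by B (risk 8≤10, benefit score 77≥24, cost 126≤238).
K: not dominated (best benefit score).
L: not dominated.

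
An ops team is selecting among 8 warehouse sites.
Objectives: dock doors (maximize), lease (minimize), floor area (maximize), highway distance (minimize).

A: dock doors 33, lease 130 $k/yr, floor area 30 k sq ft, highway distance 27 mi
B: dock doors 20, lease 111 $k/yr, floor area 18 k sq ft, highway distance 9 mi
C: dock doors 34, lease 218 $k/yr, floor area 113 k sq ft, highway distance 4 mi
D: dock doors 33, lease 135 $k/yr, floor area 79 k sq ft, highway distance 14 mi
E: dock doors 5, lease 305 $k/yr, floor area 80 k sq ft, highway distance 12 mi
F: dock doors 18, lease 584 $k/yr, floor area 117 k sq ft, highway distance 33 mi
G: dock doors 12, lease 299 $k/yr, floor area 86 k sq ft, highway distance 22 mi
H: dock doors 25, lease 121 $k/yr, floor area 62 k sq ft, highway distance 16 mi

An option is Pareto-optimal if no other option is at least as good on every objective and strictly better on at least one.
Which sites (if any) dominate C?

none

A: worse on dock doors (33 vs 34).
B: worse on dock doors (20 vs 34).
D: worse on dock doors (33 vs 34).
E: worse on dock doors (5 vs 34).
F: worse on dock doors (18 vs 34).
G: worse on dock doors (12 vs 34).
H: worse on dock doors (25 vs 34).
No option dominates C.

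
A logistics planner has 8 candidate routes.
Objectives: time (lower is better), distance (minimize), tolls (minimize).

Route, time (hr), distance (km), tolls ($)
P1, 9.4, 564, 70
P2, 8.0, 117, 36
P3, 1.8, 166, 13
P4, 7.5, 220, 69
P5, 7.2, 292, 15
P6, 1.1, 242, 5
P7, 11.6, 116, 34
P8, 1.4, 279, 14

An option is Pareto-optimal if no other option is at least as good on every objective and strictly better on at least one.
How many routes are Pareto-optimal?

P1: dominated by P2 (time 8.0≤9.4, distance 117≤564, tolls 36≤70).
P2: not dominated.
P3: not dominated.
P4: dominated by P3 (time 1.8≤7.5, distance 166≤220, tolls 13≤69).
P5: dominated by P3 (time 1.8≤7.2, distance 166≤292, tolls 13≤15).
P6: not dominated (best time).
P7: not dominated (best distance).
P8: dominated by P6 (time 1.1≤1.4, distance 242≤279, tolls 5≤14).
Pareto-optimal: P2, P3, P6, P7 → 4.

4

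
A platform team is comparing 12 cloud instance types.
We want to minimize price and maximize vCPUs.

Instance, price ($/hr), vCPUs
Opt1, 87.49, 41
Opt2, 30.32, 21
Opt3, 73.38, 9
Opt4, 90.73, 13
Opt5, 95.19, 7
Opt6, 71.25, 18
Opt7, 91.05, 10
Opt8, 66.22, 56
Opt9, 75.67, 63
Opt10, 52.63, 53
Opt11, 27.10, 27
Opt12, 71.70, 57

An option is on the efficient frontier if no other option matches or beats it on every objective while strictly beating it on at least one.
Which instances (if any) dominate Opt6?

Opt2, Opt8, Opt10, Opt11

Opt2: price 30.32≤71.25, vCPUs 21≥18 — dominates Opt6.
Opt8: price 66.22≤71.25, vCPUs 56≥18 — dominates Opt6.
Opt10: price 52.63≤71.25, vCPUs 53≥18 — dominates Opt6.
Opt11: price 27.10≤71.25, vCPUs 27≥18 — dominates Opt6.
Others (Opt1, Opt3, Opt4, Opt5, Opt7, Opt9, Opt12) are each worse than Opt6 on at least one objective.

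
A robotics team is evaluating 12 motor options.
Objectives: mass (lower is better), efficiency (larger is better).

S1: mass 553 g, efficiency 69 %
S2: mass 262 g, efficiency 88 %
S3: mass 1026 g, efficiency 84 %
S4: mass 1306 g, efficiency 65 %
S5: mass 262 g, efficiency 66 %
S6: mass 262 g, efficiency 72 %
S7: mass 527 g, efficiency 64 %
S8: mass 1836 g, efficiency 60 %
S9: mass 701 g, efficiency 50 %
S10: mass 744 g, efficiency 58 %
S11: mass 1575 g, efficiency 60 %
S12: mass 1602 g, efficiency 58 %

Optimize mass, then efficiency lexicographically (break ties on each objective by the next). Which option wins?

S2

First minimize mass: best is 262, kept {S2, S5, S6}.
Then maximize efficiency: best is 88, kept {S2}.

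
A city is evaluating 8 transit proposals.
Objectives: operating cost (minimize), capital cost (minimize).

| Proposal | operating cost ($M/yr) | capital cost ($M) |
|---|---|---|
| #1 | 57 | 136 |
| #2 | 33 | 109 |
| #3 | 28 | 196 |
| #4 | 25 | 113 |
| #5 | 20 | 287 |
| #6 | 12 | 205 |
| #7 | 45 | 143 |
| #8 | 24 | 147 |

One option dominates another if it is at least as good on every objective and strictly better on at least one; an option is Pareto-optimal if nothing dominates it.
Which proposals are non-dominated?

#1: dominated by #2 (operating cost 33≤57, capital cost 109≤136).
#2: not dominated (best capital cost).
#3: dominated by #4 (operating cost 25≤28, capital cost 113≤196).
#4: not dominated.
#5: dominated by #6 (operating cost 12≤20, capital cost 205≤287).
#6: not dominated (best operating cost).
#7: dominated by #2 (operating cost 33≤45, capital cost 109≤143).
#8: not dominated.

#2, #4, #6, #8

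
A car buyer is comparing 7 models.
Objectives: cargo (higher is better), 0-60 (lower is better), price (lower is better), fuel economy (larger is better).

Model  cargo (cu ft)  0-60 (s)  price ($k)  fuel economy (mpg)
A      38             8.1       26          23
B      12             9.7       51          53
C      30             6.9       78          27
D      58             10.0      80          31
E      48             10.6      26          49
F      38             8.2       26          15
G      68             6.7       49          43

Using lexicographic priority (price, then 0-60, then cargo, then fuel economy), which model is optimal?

A

First minimize price: best is 26, kept {A, E, F}.
Then minimize 0-60: best is 8.1, kept {A}.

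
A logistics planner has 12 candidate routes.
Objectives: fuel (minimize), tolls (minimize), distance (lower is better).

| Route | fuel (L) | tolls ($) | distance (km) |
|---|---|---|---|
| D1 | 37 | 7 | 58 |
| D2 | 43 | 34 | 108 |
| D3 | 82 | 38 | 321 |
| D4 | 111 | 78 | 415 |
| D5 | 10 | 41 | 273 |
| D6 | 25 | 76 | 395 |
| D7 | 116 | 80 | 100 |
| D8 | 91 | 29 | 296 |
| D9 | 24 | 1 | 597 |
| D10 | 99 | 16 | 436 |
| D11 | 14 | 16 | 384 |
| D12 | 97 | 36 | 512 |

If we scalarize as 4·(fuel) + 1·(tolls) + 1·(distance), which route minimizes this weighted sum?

D1: 4·37 + 1·7 + 1·58 = 213
D2: 4·43 + 1·34 + 1·108 = 314
D3: 4·82 + 1·38 + 1·321 = 687
D4: 4·111 + 1·78 + 1·415 = 937
D5: 4·10 + 1·41 + 1·273 = 354
D6: 4·25 + 1·76 + 1·395 = 571
D7: 4·116 + 1·80 + 1·100 = 644
D8: 4·91 + 1·29 + 1·296 = 689
D9: 4·24 + 1·1 + 1·597 = 694
D10: 4·99 + 1·16 + 1·436 = 848
D11: 4·14 + 1·16 + 1·384 = 456
D12: 4·97 + 1·36 + 1·512 = 936
Lowest: D1 at 213.

D1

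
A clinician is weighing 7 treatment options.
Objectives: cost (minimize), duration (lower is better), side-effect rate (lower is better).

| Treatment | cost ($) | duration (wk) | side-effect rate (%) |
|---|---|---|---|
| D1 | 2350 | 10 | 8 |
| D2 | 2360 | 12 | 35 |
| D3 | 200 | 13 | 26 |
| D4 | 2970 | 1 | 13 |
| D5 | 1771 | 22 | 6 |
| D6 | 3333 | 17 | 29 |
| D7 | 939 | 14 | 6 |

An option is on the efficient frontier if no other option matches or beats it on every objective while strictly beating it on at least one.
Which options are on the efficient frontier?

D1, D3, D4, D7

D1: not dominated.
D2: dominated by D1 (cost 2350≤2360, duration 10≤12, side-effect rate 8≤35).
D3: not dominated (best cost).
D4: not dominated (best duration).
D5: dominated by D7 (cost 939≤1771, duration 14≤22, side-effect rate 6≤6).
D6: dominated by D1 (cost 2350≤3333, duration 10≤17, side-effect rate 8≤29).
D7: not dominated.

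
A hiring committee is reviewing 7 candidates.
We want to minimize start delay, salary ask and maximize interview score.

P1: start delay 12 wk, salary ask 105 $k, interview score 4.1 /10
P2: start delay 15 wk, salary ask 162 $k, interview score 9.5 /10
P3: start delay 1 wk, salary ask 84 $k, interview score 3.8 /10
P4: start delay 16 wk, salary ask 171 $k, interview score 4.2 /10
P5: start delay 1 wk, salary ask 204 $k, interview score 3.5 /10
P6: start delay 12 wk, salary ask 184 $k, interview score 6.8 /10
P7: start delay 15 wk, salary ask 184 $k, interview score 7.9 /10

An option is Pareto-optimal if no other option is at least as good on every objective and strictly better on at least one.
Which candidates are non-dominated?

P1, P2, P3, P6

P1: not dominated.
P2: not dominated (best interview score).
P3: not dominated (best salary ask).
P4: dominated by P2 (start delay 15≤16, salary ask 162≤171, interview score 9.5≥4.2).
P5: dominated by P3 (start delay 1≤1, salary ask 84≤204, interview score 3.8≥3.5).
P6: not dominated.
P7: dominated by P2 (start delay 15≤15, salary ask 162≤184, interview score 9.5≥7.9).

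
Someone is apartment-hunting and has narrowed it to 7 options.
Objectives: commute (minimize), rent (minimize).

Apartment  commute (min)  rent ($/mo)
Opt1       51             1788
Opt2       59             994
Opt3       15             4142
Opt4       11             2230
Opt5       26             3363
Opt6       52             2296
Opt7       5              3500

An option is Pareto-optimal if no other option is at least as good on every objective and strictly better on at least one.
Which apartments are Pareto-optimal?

Opt1, Opt2, Opt4, Opt7

Opt1: not dominated.
Opt2: not dominated (best rent).
Opt3: dominated by Opt4 (commute 11≤15, rent 2230≤4142).
Opt4: not dominated.
Opt5: dominated by Opt4 (commute 11≤26, rent 2230≤3363).
Opt6: dominated by Opt1 (commute 51≤52, rent 1788≤2296).
Opt7: not dominated (best commute).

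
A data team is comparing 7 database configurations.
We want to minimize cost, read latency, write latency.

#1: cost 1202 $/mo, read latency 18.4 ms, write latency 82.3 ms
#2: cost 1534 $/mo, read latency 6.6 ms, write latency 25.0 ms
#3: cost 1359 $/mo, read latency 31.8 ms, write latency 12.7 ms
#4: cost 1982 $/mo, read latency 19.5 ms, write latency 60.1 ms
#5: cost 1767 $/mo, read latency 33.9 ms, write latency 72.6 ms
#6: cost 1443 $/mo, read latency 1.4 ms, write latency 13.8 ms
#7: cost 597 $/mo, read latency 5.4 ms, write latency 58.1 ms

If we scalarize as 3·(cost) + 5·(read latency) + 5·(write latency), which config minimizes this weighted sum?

#1: 3·1202 + 5·18.4 + 5·82.3 = 4109.5
#2: 3·1534 + 5·6.6 + 5·25.0 = 4760.0
#3: 3·1359 + 5·31.8 + 5·12.7 = 4299.5
#4: 3·1982 + 5·19.5 + 5·60.1 = 6344.0
#5: 3·1767 + 5·33.9 + 5·72.6 = 5833.5
#6: 3·1443 + 5·1.4 + 5·13.8 = 4405.0
#7: 3·597 + 5·5.4 + 5·58.1 = 2108.5
Lowest: #7 at 2108.5.

#7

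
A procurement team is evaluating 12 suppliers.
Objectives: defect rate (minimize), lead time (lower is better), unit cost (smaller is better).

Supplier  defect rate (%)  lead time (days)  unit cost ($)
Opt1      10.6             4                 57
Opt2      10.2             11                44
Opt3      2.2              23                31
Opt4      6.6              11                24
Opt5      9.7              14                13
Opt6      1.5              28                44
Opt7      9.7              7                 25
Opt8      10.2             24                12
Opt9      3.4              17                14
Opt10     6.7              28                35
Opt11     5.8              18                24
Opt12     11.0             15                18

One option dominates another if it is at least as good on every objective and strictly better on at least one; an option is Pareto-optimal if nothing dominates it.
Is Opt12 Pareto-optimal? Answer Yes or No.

Opt5 vs Opt12: defect rate 9.7≤11.0, lead time 14≤15, unit cost 13≤18 — Opt5 is at least as good on every objective and strictly better on at least one, so Opt5 dominates Opt12.

No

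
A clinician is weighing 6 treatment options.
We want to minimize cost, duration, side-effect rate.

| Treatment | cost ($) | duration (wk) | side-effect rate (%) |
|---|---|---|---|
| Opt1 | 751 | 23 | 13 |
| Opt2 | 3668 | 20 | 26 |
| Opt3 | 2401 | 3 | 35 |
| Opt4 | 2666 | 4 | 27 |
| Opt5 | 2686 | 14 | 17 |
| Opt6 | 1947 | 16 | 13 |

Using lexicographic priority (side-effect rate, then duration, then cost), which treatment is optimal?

Opt6

First minimize side-effect rate: best is 13, kept {Opt1, Opt6}.
Then minimize duration: best is 16, kept {Opt6}.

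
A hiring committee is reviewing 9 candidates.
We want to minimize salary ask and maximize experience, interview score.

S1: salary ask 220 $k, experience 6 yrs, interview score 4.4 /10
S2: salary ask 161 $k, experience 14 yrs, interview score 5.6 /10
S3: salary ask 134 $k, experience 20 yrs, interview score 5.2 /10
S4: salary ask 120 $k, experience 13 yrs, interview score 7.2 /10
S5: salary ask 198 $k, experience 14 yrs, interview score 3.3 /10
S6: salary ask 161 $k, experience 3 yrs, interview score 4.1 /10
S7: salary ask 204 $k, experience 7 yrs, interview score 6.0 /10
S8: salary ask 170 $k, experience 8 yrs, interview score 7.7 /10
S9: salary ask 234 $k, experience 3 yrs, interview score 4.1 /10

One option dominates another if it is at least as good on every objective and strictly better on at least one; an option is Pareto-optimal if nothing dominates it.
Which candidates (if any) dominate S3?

S1: worse on salary ask (220 vs 134).
S2: worse on salary ask (161 vs 134).
S4: worse on experience (13 vs 20).
S5: worse on salary ask (198 vs 134).
S6: worse on salary ask (161 vs 134).
S7: worse on salary ask (204 vs 134).
S8: worse on salary ask (170 vs 134).
S9: worse on salary ask (234 vs 134).
No option dominates S3.

none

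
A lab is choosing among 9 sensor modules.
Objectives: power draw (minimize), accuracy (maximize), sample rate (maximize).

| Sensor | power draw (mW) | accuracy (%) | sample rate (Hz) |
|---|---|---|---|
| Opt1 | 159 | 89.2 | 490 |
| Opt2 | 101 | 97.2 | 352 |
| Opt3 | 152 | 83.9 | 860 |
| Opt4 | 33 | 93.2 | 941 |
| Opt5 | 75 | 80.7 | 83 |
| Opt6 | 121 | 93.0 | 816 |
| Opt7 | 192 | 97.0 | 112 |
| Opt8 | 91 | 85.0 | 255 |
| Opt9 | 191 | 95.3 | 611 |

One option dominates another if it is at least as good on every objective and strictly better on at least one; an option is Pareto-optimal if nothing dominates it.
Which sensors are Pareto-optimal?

Opt1: dominated by Opt4 (power draw 33≤159, accuracy 93.2≥89.2, sample rate 941≥490).
Opt2: not dominated (best accuracy).
Opt3: dominated by Opt4 (power draw 33≤152, accuracy 93.2≥83.9, sample rate 941≥860).
Opt4: not dominated (best power draw).
Opt5: dominated by Opt4 (power draw 33≤75, accuracy 93.2≥80.7, sample rate 941≥83).
Opt6: dominated by Opt4 (power draw 33≤121, accuracy 93.2≥93.0, sample rate 941≥816).
Opt7: dominated by Opt2 (power draw 101≤192, accuracy 97.2≥97.0, sample rate 352≥112).
Opt8: dominated by Opt4 (power draw 33≤91, accuracy 93.2≥85.0, sample rate 941≥255).
Opt9: not dominated.

Opt2, Opt4, Opt9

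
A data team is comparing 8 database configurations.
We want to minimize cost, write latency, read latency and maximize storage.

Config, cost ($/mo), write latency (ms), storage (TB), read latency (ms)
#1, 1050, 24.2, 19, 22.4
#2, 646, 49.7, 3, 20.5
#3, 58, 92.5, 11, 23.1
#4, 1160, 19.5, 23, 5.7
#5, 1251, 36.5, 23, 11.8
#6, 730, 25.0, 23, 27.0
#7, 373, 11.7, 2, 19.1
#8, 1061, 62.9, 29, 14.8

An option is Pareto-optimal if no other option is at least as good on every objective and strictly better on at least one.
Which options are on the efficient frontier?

#1: not dominated.
#2: not dominated.
#3: not dominated (best cost).
#4: not dominated (best read latency).
#5: dominated by #4 (cost 1160≤1251, write latency 19.5≤36.5, storage 23≥23, read latency 5.7≤11.8).
#6: not dominated.
#7: not dominated (best write latency).
#8: not dominated (best storage).

#1, #2, #3, #4, #6, #7, #8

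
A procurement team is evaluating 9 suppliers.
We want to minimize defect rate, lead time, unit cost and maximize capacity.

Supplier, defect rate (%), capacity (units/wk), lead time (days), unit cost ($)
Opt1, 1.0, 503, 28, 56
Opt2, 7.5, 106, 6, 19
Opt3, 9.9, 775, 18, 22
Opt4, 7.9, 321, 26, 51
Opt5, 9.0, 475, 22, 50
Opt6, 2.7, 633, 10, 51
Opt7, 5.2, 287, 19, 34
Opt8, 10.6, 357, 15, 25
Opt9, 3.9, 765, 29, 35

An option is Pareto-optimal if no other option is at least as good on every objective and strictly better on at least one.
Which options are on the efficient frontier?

Opt1, Opt2, Opt3, Opt5, Opt6, Opt7, Opt8, Opt9

Opt1: not dominated (best defect rate).
Opt2: not dominated (best lead time).
Opt3: not dominated (best capacity).
Opt4: dominated by Opt6 (defect rate 2.7≤7.9, capacity 633≥321, lead time 10≤26, unit cost 51≤51).
Opt5: not dominated.
Opt6: not dominated.
Opt7: not dominated.
Opt8: not dominated.
Opt9: not dominated.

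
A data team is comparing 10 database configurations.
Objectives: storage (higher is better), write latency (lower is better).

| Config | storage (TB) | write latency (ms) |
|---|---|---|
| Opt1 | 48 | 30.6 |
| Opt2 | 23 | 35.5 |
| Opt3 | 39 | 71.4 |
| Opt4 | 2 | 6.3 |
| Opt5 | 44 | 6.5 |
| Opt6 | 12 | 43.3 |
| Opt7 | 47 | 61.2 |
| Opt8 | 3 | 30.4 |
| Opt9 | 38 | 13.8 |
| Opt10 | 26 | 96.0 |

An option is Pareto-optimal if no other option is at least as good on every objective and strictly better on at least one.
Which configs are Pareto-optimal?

Opt1, Opt4, Opt5

Opt1: not dominated (best storage).
Opt2: dominated by Opt1 (storage 48≥23, write latency 30.6≤35.5).
Opt3: dominated by Opt1 (storage 48≥39, write latency 30.6≤71.4).
Opt4: not dominated (best write latency).
Opt5: not dominated.
Opt6: dominated by Opt1 (storage 48≥12, write latency 30.6≤43.3).
Opt7: dominated by Opt1 (storage 48≥47, write latency 30.6≤61.2).
Opt8: dominated by Opt5 (storage 44≥3, write latency 6.5≤30.4).
Opt9: dominated by Opt5 (storage 44≥38, write latency 6.5≤13.8).
Opt10: dominated by Opt1 (storage 48≥26, write latency 30.6≤96.0).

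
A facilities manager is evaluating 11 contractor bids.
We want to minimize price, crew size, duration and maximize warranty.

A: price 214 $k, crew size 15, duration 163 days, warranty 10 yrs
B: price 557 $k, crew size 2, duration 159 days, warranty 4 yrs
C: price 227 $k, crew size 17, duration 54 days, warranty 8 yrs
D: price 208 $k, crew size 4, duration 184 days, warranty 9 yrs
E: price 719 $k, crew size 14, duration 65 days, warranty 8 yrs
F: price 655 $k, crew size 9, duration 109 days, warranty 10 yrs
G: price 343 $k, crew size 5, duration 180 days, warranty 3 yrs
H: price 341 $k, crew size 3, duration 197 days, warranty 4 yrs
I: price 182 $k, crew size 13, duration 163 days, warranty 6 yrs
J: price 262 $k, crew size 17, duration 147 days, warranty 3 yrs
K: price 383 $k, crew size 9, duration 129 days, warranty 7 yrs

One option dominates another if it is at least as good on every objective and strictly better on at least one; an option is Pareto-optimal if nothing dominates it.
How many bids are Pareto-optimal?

10

A: not dominated.
B: not dominated (best crew size).
C: not dominated (best duration).
D: not dominated.
E: not dominated.
F: not dominated.
G: not dominated.
H: not dominated.
I: not dominated (best price).
J: dominated by C (price 227≤262, crew size 17≤17, duration 54≤147, warranty 8≥3).
K: not dominated.
Pareto-optimal: A, B, C, D, E, F, G, H, I, K → 10.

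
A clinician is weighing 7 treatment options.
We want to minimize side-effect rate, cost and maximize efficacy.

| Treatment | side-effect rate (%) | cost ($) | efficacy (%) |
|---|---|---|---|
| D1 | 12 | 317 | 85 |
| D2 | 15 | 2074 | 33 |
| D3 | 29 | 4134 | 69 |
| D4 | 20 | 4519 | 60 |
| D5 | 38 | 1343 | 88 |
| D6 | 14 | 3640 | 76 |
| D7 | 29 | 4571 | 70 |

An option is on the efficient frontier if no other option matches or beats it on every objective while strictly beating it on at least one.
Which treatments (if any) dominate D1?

none

D2: worse on side-effect rate (15 vs 12).
D3: worse on side-effect rate (29 vs 12).
D4: worse on side-effect rate (20 vs 12).
D5: worse on side-effect rate (38 vs 12).
D6: worse on side-effect rate (14 vs 12).
D7: worse on side-effect rate (29 vs 12).
No option dominates D1.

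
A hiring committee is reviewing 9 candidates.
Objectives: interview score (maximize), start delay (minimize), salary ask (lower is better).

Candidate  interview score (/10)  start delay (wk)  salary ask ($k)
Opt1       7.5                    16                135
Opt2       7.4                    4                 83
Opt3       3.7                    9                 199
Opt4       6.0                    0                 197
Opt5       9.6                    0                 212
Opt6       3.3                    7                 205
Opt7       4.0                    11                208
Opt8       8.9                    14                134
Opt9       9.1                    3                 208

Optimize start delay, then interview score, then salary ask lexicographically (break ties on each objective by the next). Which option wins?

Opt5

First minimize start delay: best is 0, kept {Opt4, Opt5}.
Then maximize interview score: best is 9.6, kept {Opt5}.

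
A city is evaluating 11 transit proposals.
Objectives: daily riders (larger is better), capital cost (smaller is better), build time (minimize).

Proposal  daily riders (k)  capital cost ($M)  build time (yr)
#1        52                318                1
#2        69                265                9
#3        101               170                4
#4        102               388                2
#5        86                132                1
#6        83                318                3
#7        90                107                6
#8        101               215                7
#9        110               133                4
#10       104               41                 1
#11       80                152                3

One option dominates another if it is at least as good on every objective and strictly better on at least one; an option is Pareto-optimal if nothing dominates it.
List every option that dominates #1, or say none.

#5, #10

#5: daily riders 86≥52, capital cost 132≤318, build time 1≤1 — dominates #1.
#10: daily riders 104≥52, capital cost 41≤318, build time 1≤1 — dominates #1.
Others (#2, #3, #4, #6, #7, #8, #9, #11) are each worse than #1 on at least one objective.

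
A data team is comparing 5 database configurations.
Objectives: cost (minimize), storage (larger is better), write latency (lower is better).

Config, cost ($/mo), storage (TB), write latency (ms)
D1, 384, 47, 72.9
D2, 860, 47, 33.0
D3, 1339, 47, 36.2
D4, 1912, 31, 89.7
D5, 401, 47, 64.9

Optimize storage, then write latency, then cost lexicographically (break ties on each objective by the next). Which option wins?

First maximize storage: best is 47, kept {D1, D2, D3, D5}.
Then minimize write latency: best is 33.0, kept {D2}.

D2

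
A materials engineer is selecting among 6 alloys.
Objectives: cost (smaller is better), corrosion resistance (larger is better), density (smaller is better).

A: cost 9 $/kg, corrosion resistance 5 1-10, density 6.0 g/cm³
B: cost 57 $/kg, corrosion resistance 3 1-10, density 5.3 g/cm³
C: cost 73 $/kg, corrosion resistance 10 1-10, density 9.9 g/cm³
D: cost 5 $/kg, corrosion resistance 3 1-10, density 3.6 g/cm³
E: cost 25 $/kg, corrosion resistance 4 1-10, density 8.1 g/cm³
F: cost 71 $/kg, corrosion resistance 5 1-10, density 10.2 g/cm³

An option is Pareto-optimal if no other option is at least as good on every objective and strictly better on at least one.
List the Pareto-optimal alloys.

A: not dominated.
B: dominated by D (cost 5≤57, corrosion resistance 3≥3, density 3.6≤5.3).
C: not dominated (best corrosion resistance).
D: not dominated (best cost).
E: dominated by A (cost 9≤25, corrosion resistance 5≥4, density 6.0≤8.1).
F: dominated by A (cost 9≤71, corrosion resistance 5≥5, density 6.0≤10.2).

A, C, D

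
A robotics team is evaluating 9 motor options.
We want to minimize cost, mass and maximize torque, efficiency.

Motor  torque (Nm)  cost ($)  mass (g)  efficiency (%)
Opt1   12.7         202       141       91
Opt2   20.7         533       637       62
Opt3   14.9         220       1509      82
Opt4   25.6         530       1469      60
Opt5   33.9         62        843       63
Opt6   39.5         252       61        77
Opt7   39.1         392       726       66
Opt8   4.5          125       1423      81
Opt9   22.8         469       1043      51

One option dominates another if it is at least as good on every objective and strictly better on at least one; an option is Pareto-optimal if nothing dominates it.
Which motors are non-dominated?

Opt1: not dominated (best efficiency).
Opt2: dominated by Opt6 (torque 39.5≥20.7, cost 252≤533, mass 61≤637, efficiency 77≥62).
Opt3: not dominated.
Opt4: dominated by Opt5 (torque 33.9≥25.6, cost 62≤530, mass 843≤1469, efficiency 63≥60).
Opt5: not dominated (best cost).
Opt6: not dominated (best torque).
Opt7: dominated by Opt6 (torque 39.5≥39.1, cost 252≤392, mass 61≤726, efficiency 77≥66).
Opt8: not dominated.
Opt9: dominated by Opt5 (torque 33.9≥22.8, cost 62≤469, mass 843≤1043, efficiency 63≥51).

Opt1, Opt3, Opt5, Opt6, Opt8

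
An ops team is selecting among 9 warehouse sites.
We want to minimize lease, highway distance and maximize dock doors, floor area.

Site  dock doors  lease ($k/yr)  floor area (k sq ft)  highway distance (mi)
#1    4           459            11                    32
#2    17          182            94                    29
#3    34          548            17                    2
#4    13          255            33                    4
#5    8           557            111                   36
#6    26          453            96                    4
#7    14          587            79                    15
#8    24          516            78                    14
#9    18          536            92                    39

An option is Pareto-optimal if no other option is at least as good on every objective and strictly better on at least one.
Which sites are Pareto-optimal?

#1: dominated by #2 (dock doors 17≥4, lease 182≤459, floor area 94≥11, highway distance 29≤32).
#2: not dominated (best lease).
#3: not dominated (best dock doors).
#4: not dominated.
#5: not dominated (best floor area).
#6: not dominated.
#7: dominated by #6 (dock doors 26≥14, lease 453≤587, floor area 96≥79, highway distance 4≤15).
#8: dominated by #6 (dock doors 26≥24, lease 453≤516, floor area 96≥78, highway distance 4≤14).
#9: dominated by #6 (dock doors 26≥18, lease 453≤536, floor area 96≥92, highway distance 4≤39).

#2, #3, #4, #5, #6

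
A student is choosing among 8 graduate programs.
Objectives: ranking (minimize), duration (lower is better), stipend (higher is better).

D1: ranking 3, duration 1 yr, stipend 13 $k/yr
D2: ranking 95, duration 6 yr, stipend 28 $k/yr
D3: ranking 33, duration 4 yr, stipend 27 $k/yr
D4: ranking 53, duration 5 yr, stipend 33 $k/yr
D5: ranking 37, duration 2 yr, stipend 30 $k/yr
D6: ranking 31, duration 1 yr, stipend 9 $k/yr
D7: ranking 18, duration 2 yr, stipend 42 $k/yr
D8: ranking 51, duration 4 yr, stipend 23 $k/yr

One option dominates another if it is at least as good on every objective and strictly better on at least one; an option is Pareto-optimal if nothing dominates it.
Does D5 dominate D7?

D5 vs D7: D5 is worse on ranking (37 vs 18), so it does not dominate D7.

No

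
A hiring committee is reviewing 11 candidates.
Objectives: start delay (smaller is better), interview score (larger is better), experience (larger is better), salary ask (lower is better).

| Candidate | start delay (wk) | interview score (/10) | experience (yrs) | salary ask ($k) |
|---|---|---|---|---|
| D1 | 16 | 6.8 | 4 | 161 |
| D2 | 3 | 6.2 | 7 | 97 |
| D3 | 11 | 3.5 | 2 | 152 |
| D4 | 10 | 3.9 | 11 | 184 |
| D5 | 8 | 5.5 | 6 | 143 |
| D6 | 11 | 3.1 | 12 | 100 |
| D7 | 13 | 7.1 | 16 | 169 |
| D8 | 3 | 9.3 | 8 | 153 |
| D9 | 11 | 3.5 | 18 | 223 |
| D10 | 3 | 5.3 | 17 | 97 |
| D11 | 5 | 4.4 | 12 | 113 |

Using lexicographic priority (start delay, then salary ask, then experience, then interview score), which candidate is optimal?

First minimize start delay: best is 3, kept {D2, D8, D10}.
Then minimize salary ask: best is 97, kept {D2, D10}.
Then maximize experience: best is 17, kept {D10}.

D10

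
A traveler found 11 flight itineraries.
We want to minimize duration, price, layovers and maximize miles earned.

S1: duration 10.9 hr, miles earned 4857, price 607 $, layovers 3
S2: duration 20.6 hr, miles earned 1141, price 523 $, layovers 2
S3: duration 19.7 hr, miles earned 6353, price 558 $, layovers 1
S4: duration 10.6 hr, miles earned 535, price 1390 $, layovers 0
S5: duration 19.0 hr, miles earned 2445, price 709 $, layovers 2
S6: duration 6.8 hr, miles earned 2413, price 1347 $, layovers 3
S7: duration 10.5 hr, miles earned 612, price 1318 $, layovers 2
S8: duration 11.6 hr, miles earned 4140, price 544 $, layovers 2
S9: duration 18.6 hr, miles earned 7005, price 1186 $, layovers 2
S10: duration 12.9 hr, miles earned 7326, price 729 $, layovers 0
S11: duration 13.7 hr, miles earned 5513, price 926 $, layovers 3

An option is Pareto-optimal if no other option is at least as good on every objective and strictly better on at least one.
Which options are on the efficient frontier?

S1: not dominated.
S2: not dominated (best price).
S3: not dominated.
S4: not dominated.
S5: dominated by S8 (duration 11.6≤19.0, miles earned 4140≥2445, price 544≤709, layovers 2≤2).
S6: not dominated (best duration).
S7: not dominated.
S8: not dominated.
S9: dominated by S10 (duration 12.9≤18.6, miles earned 7326≥7005, price 729≤1186, layovers 0≤2).
S10: not dominated (best miles earned).
S11: dominated by S10 (duration 12.9≤13.7, miles earned 7326≥5513, price 729≤926, layovers 0≤3).

S1, S2, S3, S4, S6, S7, S8, S10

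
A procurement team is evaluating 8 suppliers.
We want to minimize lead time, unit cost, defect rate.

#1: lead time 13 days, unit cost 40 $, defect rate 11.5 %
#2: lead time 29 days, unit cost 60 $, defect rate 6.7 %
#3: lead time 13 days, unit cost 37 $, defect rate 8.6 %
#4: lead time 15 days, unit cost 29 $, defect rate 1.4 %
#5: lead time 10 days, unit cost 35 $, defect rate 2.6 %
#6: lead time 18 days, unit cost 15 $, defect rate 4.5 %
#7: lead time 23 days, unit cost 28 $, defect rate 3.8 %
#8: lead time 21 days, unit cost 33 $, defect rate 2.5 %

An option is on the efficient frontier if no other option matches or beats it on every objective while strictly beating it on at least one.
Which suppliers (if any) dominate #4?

#1: worse on unit cost (40 vs 29).
#2: worse on lead time (29 vs 15).
#3: worse on unit cost (37 vs 29).
#5: worse on unit cost (35 vs 29).
#6: worse on lead time (18 vs 15).
#7: worse on lead time (23 vs 15).
#8: worse on lead time (21 vs 15).
No option dominates #4.

none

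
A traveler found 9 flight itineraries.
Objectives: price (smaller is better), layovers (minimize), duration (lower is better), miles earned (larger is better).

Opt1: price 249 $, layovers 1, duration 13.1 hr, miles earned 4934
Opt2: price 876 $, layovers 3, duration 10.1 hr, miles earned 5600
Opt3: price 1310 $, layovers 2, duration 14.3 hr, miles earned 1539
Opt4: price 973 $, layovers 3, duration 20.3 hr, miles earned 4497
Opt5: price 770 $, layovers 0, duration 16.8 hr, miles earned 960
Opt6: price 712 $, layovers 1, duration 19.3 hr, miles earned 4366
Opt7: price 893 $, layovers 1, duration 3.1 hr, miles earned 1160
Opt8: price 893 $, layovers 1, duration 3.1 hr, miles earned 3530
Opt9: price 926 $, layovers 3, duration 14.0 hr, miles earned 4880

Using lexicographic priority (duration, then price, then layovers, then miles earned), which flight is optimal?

Opt8

First minimize duration: best is 3.1, kept {Opt7, Opt8}.
Then minimize price: best is 893, kept {Opt7, Opt8}.
Then minimize layovers: best is 1, kept {Opt7, Opt8}.
Then maximize miles earned: best is 3530, kept {Opt8}.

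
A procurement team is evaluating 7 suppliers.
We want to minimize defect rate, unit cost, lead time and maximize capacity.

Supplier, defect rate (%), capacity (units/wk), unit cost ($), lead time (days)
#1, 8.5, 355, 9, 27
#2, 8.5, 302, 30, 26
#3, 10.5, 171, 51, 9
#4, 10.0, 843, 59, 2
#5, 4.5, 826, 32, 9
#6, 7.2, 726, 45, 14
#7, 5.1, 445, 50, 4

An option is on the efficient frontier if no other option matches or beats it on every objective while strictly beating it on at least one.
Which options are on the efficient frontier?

#1: not dominated (best unit cost).
#2: not dominated.
#3: dominated by #5 (defect rate 4.5≤10.5, capacity 826≥171, unit cost 32≤51, lead time 9≤9).
#4: not dominated (best capacity).
#5: not dominated (best defect rate).
#6: dominated by #5 (defect rate 4.5≤7.2, capacity 826≥726, unit cost 32≤45, lead time 9≤14).
#7: not dominated.

#1, #2, #4, #5, #7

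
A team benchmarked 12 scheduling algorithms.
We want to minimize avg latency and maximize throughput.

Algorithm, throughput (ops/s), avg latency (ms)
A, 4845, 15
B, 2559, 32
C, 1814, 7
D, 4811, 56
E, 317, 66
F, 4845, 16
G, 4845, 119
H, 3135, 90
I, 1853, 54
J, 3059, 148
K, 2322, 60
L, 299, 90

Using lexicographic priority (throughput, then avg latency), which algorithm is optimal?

First maximize throughput: best is 4845, kept {A, F, G}.
Then minimize avg latency: best is 15, kept {A}.

A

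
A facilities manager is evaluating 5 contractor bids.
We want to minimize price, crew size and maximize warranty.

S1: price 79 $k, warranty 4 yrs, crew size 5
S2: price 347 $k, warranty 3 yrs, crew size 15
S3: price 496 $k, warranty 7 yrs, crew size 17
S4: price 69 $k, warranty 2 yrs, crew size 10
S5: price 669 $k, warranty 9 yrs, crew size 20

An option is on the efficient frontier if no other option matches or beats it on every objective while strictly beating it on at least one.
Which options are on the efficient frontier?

S1: not dominated (best crew size).
S2: dominated by S1 (price 79≤347, warranty 4≥3, crew size 5≤15).
S3: not dominated.
S4: not dominated (best price).
S5: not dominated (best warranty).

S1, S3, S4, S5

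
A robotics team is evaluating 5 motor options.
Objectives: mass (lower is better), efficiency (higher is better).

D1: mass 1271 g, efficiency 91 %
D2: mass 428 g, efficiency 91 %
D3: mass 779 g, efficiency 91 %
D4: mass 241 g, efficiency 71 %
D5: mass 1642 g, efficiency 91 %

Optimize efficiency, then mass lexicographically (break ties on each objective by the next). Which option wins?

D2

First maximize efficiency: best is 91, kept {D1, D2, D3, D5}.
Then minimize mass: best is 428, kept {D2}.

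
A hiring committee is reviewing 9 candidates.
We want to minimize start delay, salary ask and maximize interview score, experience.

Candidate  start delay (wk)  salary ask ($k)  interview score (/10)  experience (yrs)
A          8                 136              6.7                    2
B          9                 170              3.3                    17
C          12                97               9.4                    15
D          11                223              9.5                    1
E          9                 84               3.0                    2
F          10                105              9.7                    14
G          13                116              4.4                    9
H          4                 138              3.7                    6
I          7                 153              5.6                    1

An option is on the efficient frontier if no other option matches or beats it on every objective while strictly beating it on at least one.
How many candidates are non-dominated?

A: not dominated.
B: not dominated (best experience).
C: not dominated.
D: dominated by F (start delay 10≤11, salary ask 105≤223, interview score 9.7≥9.5, experience 14≥1).
E: not dominated (best salary ask).
F: not dominated (best interview score).
G: dominated by C (start delay 12≤13, salary ask 97≤116, interview score 9.4≥4.4, experience 15≥9).
H: not dominated (best start delay).
I: not dominated.
Pareto-optimal: A, B, C, E, F, H, I → 7.

7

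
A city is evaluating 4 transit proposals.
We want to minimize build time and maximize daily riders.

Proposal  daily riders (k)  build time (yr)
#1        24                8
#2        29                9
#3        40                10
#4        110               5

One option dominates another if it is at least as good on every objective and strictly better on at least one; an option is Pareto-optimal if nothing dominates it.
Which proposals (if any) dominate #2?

#4

#4: daily riders 110≥29, build time 5≤9 — dominates #2.
Others (#1, #3) are each worse than #2 on at least one objective.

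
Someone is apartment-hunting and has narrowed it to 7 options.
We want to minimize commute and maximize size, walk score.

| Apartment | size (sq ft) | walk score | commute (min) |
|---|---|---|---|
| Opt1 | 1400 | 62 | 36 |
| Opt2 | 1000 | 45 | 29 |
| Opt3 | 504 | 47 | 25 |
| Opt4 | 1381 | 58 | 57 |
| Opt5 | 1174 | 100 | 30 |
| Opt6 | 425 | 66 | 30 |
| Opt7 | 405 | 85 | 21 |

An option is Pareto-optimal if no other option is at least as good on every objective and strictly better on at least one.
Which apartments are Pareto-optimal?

Opt1, Opt2, Opt3, Opt5, Opt7

Opt1: not dominated (best size).
Opt2: not dominated.
Opt3: not dominated.
Opt4: dominated by Opt1 (size 1400≥1381, walk score 62≥58, commute 36≤57).
Opt5: not dominated (best walk score).
Opt6: dominated by Opt5 (size 1174≥425, walk score 100≥66, commute 30≤30).
Opt7: not dominated (best commute).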